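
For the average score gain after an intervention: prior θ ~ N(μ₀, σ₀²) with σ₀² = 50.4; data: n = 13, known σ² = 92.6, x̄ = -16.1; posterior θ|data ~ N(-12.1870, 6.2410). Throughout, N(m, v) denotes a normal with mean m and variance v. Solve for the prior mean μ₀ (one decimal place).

μ₀ = 15.5

The posterior mean is a precision-weighted average: μ_n = (τ₀μ₀ + τ_data·x̄)/(τ₀+τ_data), with τ₀=1/σ₀² and τ_data=n/σ².
Here τ₀ = 1/50.4 = 0.019841 and τ_data = 13/92.6 = 0.140389, so τ_n = 0.160230.
Rearranging for μ₀: μ₀ = (μ_n·τ_n − τ_data·x̄)/τ₀ = (-12.1870·0.160230 − 0.140389·-16.1) / 0.019841 = 0.307540/0.019841 ≈ 15.5.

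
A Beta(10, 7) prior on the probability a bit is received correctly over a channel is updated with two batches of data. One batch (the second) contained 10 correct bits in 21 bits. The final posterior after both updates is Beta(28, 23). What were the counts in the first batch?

Sequential conjugate updates are equivalent to a single update on the pooled data, so total successes = posterior α − prior α and total failures = posterior β − prior β.
Total across both batches: 28−10=18 correct bits, 23−7=16 errors.
Subtract the second batch: 18−10=8 correct bits and 16−11=5 errors.

8 correct bits and 5 errors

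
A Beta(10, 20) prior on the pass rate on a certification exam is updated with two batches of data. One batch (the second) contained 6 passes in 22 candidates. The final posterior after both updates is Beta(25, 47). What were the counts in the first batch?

Sequential conjugate updates are equivalent to a single update on the pooled data, so total successes = posterior α − prior α and total failures = posterior β − prior β.
Total across both batches: 25−10=15 passes, 47−20=27 failures.
Subtract the second batch: 15−6=9 passes and 27−16=11 failures.

9 passes and 11 failures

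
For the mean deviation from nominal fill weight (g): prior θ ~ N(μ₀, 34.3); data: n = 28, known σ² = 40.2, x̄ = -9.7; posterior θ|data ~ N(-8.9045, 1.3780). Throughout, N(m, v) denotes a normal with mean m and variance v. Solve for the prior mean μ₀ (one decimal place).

μ₀ = 10.1

With known observation variance, the Normal–Normal posterior has precision τ_n = τ₀ + n/σ² and mean μ_n = (τ₀μ₀ + (n/σ²)x̄)/τ_n.
Here τ₀ = 1/34.3 = 0.029155 and τ_data = 28/40.2 = 0.696517, so τ_n = 0.725672.
Rearranging for μ₀: μ₀ = (μ_n·τ_n − τ_data·x̄)/τ₀ = (-8.9045·0.725672 − 0.696517·-9.7) / 0.029155 = 0.294469/0.029155 ≈ 10.1.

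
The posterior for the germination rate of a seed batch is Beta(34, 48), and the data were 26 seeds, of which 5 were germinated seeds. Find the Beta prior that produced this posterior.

Beta(29, 27)

A Beta(a, b) prior with s successes and f failures in binomial data gives a Beta(a+s, b+f) posterior.
Subtract the data counts: 34−5=29, 48−21=27.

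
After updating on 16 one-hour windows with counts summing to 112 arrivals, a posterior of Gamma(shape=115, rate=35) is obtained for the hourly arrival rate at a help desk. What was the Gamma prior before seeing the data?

Gamma–Poisson conjugacy: posterior shape = α + Σxᵢ, posterior rate = β + n.
So α = 115 − 112 = 3 and β = 35 − 16 = 19.

Gamma(shape=3, rate=19)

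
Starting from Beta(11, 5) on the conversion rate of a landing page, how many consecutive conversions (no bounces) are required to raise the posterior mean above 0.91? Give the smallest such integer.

k = 40

After k conversions and 0 bounces the posterior is Beta(11+k, 5), with mean (11+k)/(11+5+k).
Set (11+k)/(16+k) > 0.91 and solve: k > (0.91·16 − 11)/(1 − 0.91) = 39.556.
The smallest integer exceeding 39.556 is 40.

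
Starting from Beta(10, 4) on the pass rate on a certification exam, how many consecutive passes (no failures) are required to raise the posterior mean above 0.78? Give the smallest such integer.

k = 5

After k passes and 0 failures the posterior is Beta(10+k, 4), with mean (10+k)/(10+4+k).
Set (10+k)/(14+k) > 0.78 and solve: k > (0.78·14 − 10)/(1 − 0.78) = 4.182.
The smallest integer exceeding 4.182 is 5.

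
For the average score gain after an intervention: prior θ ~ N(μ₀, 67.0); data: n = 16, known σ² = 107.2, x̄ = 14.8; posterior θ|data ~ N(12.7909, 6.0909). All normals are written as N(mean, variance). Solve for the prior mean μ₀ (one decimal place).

μ₀ = -7.3

The posterior mean is a precision-weighted average: μ_n = (τ₀μ₀ + τ_data·x̄)/(τ₀+τ_data), with τ₀=1/σ₀² and τ_data=n/σ².
Here τ₀ = 1/67.0 = 0.014925 and τ_data = 16/107.2 = 0.149254, so τ_n = 0.164179.
Rearranging for μ₀: μ₀ = (μ_n·τ_n − τ_data·x̄)/τ₀ = (12.7909·0.164179 − 0.149254·14.8) / 0.014925 = -0.108962/0.014925 ≈ -7.3.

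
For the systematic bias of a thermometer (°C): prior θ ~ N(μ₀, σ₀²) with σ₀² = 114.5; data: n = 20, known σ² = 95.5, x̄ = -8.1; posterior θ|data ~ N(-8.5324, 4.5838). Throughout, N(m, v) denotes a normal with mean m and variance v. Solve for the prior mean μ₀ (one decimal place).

μ₀ = -18.9

With known observation variance, the Normal–Normal posterior has precision τ_n = τ₀ + n/σ² and mean μ_n = (τ₀μ₀ + (n/σ²)x̄)/τ_n.
Here τ₀ = 1/114.5 = 0.008734 and τ_data = 20/95.5 = 0.209424, so τ_n = 0.218158.
Rearranging for μ₀: μ₀ = (μ_n·τ_n − τ_data·x̄)/τ₀ = (-8.5324·0.218158 − 0.209424·-8.1) / 0.008734 = -0.165077/0.008734 ≈ -18.9.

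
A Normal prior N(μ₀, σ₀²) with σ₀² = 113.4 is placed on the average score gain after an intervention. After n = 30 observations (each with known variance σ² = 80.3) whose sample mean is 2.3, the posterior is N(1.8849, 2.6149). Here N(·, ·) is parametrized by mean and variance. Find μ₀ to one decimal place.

μ₀ = -15.7

With known observation variance, the Normal–Normal posterior has precision τ_n = τ₀ + n/σ² and mean μ_n = (τ₀μ₀ + (n/σ²)x̄)/τ_n.
Here τ₀ = 1/113.4 = 0.008818 and τ_data = 30/80.3 = 0.373599, so τ_n = 0.382417.
Rearranging for μ₀: μ₀ = (μ_n·τ_n − τ_data·x̄)/τ₀ = (1.8849·0.382417 − 0.373599·2.3) / 0.008818 = -0.138460/0.008818 ≈ -15.7.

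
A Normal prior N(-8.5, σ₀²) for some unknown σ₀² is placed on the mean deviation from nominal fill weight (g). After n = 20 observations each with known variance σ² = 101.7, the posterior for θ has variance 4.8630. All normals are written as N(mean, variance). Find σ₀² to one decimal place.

σ₀² = 111.4

For the Normal–Normal model with known σ², precisions add: τ_n = τ₀ + n/σ².
So 1/σ₀² = 1/4.8630 − 20/101.7 = 0.205634 − 0.196657 = 0.008977.
Hence σ₀² = 1/0.008977 ≈ 111.4.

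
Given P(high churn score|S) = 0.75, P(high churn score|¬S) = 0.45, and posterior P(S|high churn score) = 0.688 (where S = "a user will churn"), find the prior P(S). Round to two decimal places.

In odds form, posterior odds = prior odds × likelihood ratio, so prior odds = posterior odds ÷ LR.
Posterior odds = 0.688/(1−0.688) = 2.2051. LR = 0.75/0.45 = 1.6667.
Prior odds = 2.2051/1.6667 = 1.3230, so P(S) = 1.3230/(1+1.3230) ≈ 0.57.

P(S) = 0.57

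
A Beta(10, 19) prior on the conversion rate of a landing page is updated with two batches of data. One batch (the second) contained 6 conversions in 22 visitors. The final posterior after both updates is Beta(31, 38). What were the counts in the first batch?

15 conversions and 3 bounces

Because Beta–binomial updating is additive in the counts, the combined data contributed (α_post−α_prior, β_post−β_prior) successes and failures.
Total across both batches: 31−10=21 conversions, 38−19=19 bounces.
Subtract the second batch: 21−6=15 conversions and 19−16=3 bounces.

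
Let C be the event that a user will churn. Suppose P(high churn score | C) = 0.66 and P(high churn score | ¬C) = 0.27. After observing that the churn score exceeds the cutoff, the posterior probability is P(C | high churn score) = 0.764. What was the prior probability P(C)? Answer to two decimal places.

P(C) = 0.57

In odds form, posterior odds = prior odds × likelihood ratio, so prior odds = posterior odds ÷ LR.
Posterior odds = 0.764/(1−0.764) = 3.2373. LR = 0.66/0.27 = 2.4444.
Prior odds = 3.2373/2.4444 = 1.3244, so P(C) = 1.3244/(1+1.3244) ≈ 0.57.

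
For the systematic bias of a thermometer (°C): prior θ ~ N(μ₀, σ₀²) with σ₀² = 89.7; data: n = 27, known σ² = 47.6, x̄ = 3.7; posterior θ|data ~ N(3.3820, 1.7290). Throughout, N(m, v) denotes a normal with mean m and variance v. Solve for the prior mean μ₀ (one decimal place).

μ₀ = -12.8

With known observation variance, the Normal–Normal posterior has precision τ_n = τ₀ + n/σ² and mean μ_n = (τ₀μ₀ + (n/σ²)x̄)/τ_n.
Here τ₀ = 1/89.7 = 0.011148 and τ_data = 27/47.6 = 0.567227, so τ_n = 0.578375.
Rearranging for μ₀: μ₀ = (μ_n·τ_n − τ_data·x̄)/τ₀ = (3.3820·0.578375 − 0.567227·3.7) / 0.011148 = -0.142676/0.011148 ≈ -12.8.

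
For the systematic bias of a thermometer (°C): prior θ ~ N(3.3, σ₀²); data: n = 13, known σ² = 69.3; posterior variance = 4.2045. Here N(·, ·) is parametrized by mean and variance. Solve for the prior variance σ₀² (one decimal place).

σ₀² = 19.9

Posterior precision equals prior precision plus data precision: 1/σ_n² = 1/σ₀² + n/σ².
So 1/σ₀² = 1/4.2045 − 13/69.3 = 0.237840 − 0.187590 = 0.050250.
Hence σ₀² = 1/0.050250 ≈ 19.9.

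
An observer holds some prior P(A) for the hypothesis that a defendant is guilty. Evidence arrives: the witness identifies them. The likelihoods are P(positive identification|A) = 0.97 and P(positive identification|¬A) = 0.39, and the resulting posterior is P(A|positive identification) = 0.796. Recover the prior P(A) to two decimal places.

P(A) = 0.61

In odds form, posterior odds = prior odds × likelihood ratio, so prior odds = posterior odds ÷ LR.
Posterior odds = 0.796/(1−0.796) = 3.9020. LR = 0.97/0.39 = 2.4872.
Prior odds = 3.9020/2.4872 = 1.5688, so P(A) = 1.5688/(1+1.5688) ≈ 0.61.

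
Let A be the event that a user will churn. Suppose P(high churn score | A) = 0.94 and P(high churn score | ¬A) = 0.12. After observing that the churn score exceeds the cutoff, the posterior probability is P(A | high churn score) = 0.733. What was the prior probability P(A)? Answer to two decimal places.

P(A) = 0.26

Bayes' rule in odds form gives O(A|E) = O(A)·[P(E|A)/P(E|¬A)], hence O(A) = O(A|E)/LR.
Posterior odds = 0.733/(1−0.733) = 2.7453. LR = 0.94/0.12 = 7.8333.
Prior odds = 2.7453/7.8333 = 0.3505, so P(A) = 0.3505/(1+0.3505) ≈ 0.26.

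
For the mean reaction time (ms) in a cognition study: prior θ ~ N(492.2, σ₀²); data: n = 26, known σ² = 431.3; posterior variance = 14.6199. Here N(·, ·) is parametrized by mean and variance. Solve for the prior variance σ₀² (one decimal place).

σ₀² = 123.2

For the Normal–Normal model with known σ², precisions add: τ_n = τ₀ + n/σ².
So 1/σ₀² = 1/14.6199 − 26/431.3 = 0.068400 − 0.060283 = 0.008117.
Hence σ₀² = 1/0.008117 ≈ 123.2.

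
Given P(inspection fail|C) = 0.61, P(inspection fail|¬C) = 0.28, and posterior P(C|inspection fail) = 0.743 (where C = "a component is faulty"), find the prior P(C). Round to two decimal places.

In odds form, posterior odds = prior odds × likelihood ratio, so prior odds = posterior odds ÷ LR.
Posterior odds = 0.743/(1−0.743) = 2.8911. LR = 0.61/0.28 = 2.1786.
Prior odds = 2.8911/2.1786 = 1.3270, so P(C) = 1.3270/(1+1.3270) ≈ 0.57.

P(C) = 0.57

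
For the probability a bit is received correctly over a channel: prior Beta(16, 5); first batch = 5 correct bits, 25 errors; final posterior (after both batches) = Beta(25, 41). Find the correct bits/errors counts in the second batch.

Sequential conjugate updates are equivalent to a single update on the pooled data, so total successes = posterior α − prior α and total failures = posterior β − prior β.
Total across both batches: 25−16=9 correct bits, 41−5=36 errors.
Subtract the first batch: 9−5=4 correct bits and 36−25=11 errors.

4 correct bits and 11 errors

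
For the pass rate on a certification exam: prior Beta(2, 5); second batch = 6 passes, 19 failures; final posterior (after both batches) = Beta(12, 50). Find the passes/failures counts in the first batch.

Because Beta–binomial updating is additive in the counts, the combined data contributed (α_post−α_prior, β_post−β_prior) successes and failures.
Total across both batches: 12−2=10 passes, 50−5=45 failures.
Subtract the second batch: 10−6=4 passes and 45−19=26 failures.

4 passes and 26 failures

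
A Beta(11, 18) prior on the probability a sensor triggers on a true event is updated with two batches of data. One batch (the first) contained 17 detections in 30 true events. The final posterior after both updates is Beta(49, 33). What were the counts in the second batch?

Because Beta–binomial updating is additive in the counts, the combined data contributed (α_post−α_prior, β_post−β_prior) successes and failures.
Total across both batches: 49−11=38 detections, 33−18=15 misses.
Subtract the first batch: 38−17=21 detections and 15−13=2 misses.

21 detections and 2 misses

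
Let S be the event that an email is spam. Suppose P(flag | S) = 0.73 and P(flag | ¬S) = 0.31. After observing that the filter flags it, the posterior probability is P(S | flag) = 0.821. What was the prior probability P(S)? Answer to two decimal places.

P(S) = 0.66

Bayes' rule in odds form gives O(S|E) = O(S)·[P(E|S)/P(E|¬S)], hence O(S) = O(S|E)/LR.
Posterior odds = 0.821/(1−0.821) = 4.5866. LR = 0.73/0.31 = 2.3548.
Prior odds = 4.5866/2.3548 = 1.9478, so P(S) = 1.9478/(1+1.9478) ≈ 0.66.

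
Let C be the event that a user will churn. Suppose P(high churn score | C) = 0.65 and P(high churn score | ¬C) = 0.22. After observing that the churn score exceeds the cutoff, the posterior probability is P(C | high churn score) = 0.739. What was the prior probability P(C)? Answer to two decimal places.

In odds form, posterior odds = prior odds × likelihood ratio, so prior odds = posterior odds ÷ LR.
Posterior odds = 0.739/(1−0.739) = 2.8314. LR = 0.65/0.22 = 2.9545.
Prior odds = 2.8314/2.9545 = 0.9583, so P(C) = 0.9583/(1+0.9583) ≈ 0.49.

P(C) = 0.49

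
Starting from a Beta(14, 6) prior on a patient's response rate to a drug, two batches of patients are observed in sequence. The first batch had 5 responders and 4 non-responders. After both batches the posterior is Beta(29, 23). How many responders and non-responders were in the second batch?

10 responders and 13 non-responders

Because Beta–binomial updating is additive in the counts, the combined data contributed (α_post−α_prior, β_post−β_prior) successes and failures.
Total across both batches: 29−14=15 responders, 23−6=17 non-responders.
Subtract the first batch: 15−5=10 responders and 17−4=13 non-responders.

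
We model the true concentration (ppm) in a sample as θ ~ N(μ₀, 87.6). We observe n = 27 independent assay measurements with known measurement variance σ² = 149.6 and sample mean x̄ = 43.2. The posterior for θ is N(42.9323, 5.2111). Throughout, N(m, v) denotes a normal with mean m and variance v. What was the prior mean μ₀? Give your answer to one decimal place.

μ₀ = 38.7

With known observation variance, the Normal–Normal posterior has precision τ_n = τ₀ + n/σ² and mean μ_n = (τ₀μ₀ + (n/σ²)x̄)/τ_n.
Here τ₀ = 1/87.6 = 0.011416 and τ_data = 27/149.6 = 0.180481, so τ_n = 0.191897.
Rearranging for μ₀: μ₀ = (μ_n·τ_n − τ_data·x̄)/τ₀ = (42.9323·0.191897 − 0.180481·43.2) / 0.011416 = 0.441800/0.011416 ≈ 38.7.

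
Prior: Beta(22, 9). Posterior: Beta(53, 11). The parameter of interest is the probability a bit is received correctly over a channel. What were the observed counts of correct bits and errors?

Under Beta–binomial conjugacy the posterior parameters are (a+s, b+f).
So s = 53 − 22 = 31 and f = 11 − 9 = 2.

31 correct bits and 2 errors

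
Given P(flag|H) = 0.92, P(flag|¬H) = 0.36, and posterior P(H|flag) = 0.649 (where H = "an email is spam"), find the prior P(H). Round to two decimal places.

P(H) = 0.42

Bayes' rule in odds form gives O(H|E) = O(H)·[P(E|H)/P(E|¬H)], hence O(H) = O(H|E)/LR.
Posterior odds = 0.649/(1−0.649) = 1.8490. LR = 0.92/0.36 = 2.5556.
Prior odds = 1.8490/2.5556 = 0.7235, so P(H) = 0.7235/(1+0.7235) ≈ 0.42.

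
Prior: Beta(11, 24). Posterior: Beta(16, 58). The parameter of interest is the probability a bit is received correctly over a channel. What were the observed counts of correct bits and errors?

5 correct bits and 34 errors

Beta is conjugate to the binomial likelihood: posterior = Beta(a+s, b+f).
Match parameters: s=16−11=5, f=58−24=34.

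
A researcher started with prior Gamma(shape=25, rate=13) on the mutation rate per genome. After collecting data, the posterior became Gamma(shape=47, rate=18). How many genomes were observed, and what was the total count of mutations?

Gamma–Poisson conjugacy: posterior shape = α + Σxᵢ, posterior rate = β + n.
Matching: Σxᵢ = 47 − 25 = 22 and n = 18 − 13 = 5.

n = 5 genomes with total 22 mutations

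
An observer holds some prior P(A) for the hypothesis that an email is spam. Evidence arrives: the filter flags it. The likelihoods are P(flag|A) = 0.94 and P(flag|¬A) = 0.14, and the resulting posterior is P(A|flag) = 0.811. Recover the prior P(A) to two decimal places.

Bayes' rule in odds form gives O(A|E) = O(A)·[P(E|A)/P(E|¬A)], hence O(A) = O(A|E)/LR.
Posterior odds = 0.811/(1−0.811) = 4.2910. LR = 0.94/0.14 = 6.7143.
Prior odds = 4.2910/6.7143 = 0.6391, so P(A) = 0.6391/(1+0.6391) ≈ 0.39.

P(A) = 0.39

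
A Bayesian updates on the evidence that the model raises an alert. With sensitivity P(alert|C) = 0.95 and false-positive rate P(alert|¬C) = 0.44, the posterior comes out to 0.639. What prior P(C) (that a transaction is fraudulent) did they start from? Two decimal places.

P(C) = 0.45

In odds form, posterior odds = prior odds × likelihood ratio, so prior odds = posterior odds ÷ LR.
Posterior odds = 0.639/(1−0.639) = 1.7701. LR = 0.95/0.44 = 2.1591.
Prior odds = 1.7701/2.1591 = 0.8198, so P(C) = 0.8198/(1+0.8198) ≈ 0.45.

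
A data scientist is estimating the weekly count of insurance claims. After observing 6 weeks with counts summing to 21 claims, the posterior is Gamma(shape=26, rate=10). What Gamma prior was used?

Gamma(shape=5, rate=4)

A Gamma(α, β) prior (rate parametrization) on a Poisson rate with n observations summing to S gives posterior Gamma(α+S, β+n).
So α = 26 − 21 = 5 and β = 10 − 6 = 4.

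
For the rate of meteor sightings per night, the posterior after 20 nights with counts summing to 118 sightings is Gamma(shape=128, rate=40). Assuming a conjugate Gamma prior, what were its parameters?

Gamma(shape=10, rate=20)

A Gamma(α, β) prior (rate parametrization) on a Poisson rate with n observations summing to S gives posterior Gamma(α+S, β+n).
So α = 128 − 118 = 10 and β = 40 − 20 = 20.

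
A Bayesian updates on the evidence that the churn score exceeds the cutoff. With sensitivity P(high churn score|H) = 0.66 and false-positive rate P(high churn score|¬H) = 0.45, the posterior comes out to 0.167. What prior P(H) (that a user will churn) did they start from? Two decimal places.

In odds form, posterior odds = prior odds × likelihood ratio, so prior odds = posterior odds ÷ LR.
Posterior odds = 0.167/(1−0.167) = 0.2005. LR = 0.66/0.45 = 1.4667.
Prior odds = 0.2005/1.4667 = 0.1367, so P(H) = 0.1367/(1+0.1367) ≈ 0.12.

P(H) = 0.12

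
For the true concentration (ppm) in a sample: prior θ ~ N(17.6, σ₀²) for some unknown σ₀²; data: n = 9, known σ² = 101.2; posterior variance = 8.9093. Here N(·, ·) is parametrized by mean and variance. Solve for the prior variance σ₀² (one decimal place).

For the Normal–Normal model with known σ², precisions add: τ_n = τ₀ + n/σ².
So 1/σ₀² = 1/8.9093 − 9/101.2 = 0.112242 − 0.088933 = 0.023309.
Hence σ₀² = 1/0.023309 ≈ 42.9.

σ₀² = 42.9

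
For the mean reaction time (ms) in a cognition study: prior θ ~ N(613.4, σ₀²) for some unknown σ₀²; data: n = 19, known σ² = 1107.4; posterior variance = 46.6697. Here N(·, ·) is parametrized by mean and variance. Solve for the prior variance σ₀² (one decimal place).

For the Normal–Normal model with known σ², precisions add: τ_n = τ₀ + n/σ².
So 1/σ₀² = 1/46.6697 − 19/1107.4 = 0.021427 − 0.017157 = 0.004270.
Hence σ₀² = 1/0.004270 ≈ 234.2.

σ₀² = 234.2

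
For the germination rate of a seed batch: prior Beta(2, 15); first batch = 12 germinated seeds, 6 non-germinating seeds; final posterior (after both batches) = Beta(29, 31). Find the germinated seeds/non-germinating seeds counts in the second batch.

15 germinated seeds and 10 non-germinating seeds

Because Beta–binomial updating is additive in the counts, the combined data contributed (α_post−α_prior, β_post−β_prior) successes and failures.
Total across both batches: 29−2=27 germinated seeds, 31−15=16 non-germinating seeds.
Subtract the first batch: 27−12=15 germinated seeds and 16−6=10 non-germinating seeds.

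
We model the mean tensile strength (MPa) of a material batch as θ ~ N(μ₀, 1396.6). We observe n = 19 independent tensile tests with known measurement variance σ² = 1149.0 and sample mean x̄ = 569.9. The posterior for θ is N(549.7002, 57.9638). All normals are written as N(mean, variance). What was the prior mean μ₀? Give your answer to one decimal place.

With known observation variance, the Normal–Normal posterior has precision τ_n = τ₀ + n/σ² and mean μ_n = (τ₀μ₀ + (n/σ²)x̄)/τ_n.
Here τ₀ = 1/1396.6 = 0.000716 and τ_data = 19/1149.0 = 0.016536, so τ_n = 0.017252.
Rearranging for μ₀: μ₀ = (μ_n·τ_n − τ_data·x̄)/τ₀ = (549.7002·0.017252 − 0.016536·569.9) / 0.000716 = 0.059561/0.000716 ≈ 83.2.

μ₀ = 83.2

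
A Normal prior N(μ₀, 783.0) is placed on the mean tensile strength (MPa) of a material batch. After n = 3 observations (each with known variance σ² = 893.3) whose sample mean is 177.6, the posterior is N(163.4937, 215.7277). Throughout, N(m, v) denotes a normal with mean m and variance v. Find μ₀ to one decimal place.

μ₀ = 126.4

The posterior mean is a precision-weighted average: μ_n = (τ₀μ₀ + τ_data·x̄)/(τ₀+τ_data), with τ₀=1/σ₀² and τ_data=n/σ².
Here τ₀ = 1/783.0 = 0.001277 and τ_data = 3/893.3 = 0.003358, so τ_n = 0.004635.
Rearranging for μ₀: μ₀ = (μ_n·τ_n − τ_data·x̄)/τ₀ = (163.4937·0.004635 − 0.003358·177.6) / 0.001277 = 0.161412/0.001277 ≈ 126.4.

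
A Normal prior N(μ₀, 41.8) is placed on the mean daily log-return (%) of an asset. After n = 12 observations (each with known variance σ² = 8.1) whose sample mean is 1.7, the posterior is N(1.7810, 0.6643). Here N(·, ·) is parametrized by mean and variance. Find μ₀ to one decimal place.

μ₀ = 6.8

With known observation variance, the Normal–Normal posterior has precision τ_n = τ₀ + n/σ² and mean μ_n = (τ₀μ₀ + (n/σ²)x̄)/τ_n.
Here τ₀ = 1/41.8 = 0.023923 and τ_data = 12/8.1 = 1.481481, so τ_n = 1.505404.
Rearranging for μ₀: μ₀ = (μ_n·τ_n − τ_data·x̄)/τ₀ = (1.7810·1.505404 − 1.481481·1.7) / 0.023923 = 0.162607/0.023923 ≈ 6.8.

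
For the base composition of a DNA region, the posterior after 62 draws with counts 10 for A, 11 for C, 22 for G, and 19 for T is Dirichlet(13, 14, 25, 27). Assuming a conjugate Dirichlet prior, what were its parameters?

Dirichlet(3, 3, 3, 8)

For a Dirichlet(α) prior with multinomial counts c, the posterior is Dirichlet(α + c) componentwise.
Subtract each count from the matching posterior parameter: 13−10=3, 14−11=3, 25−22=3, 27−19=8.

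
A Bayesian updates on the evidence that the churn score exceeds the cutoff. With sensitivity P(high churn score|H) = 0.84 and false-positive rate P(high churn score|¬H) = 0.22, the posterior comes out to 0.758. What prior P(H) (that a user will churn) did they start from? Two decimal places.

P(H) = 0.45

In odds form, posterior odds = prior odds × likelihood ratio, so prior odds = posterior odds ÷ LR.
Posterior odds = 0.758/(1−0.758) = 3.1322. LR = 0.84/0.22 = 3.8182.
Prior odds = 3.1322/3.8182 = 0.8203, so P(H) = 0.8203/(1+0.8203) ≈ 0.45.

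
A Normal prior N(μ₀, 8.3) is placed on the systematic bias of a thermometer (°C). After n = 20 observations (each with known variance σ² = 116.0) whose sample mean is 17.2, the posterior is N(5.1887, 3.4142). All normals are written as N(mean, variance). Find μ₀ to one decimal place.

μ₀ = -12.0

With known observation variance, the Normal–Normal posterior has precision τ_n = τ₀ + n/σ² and mean μ_n = (τ₀μ₀ + (n/σ²)x̄)/τ_n.
Here τ₀ = 1/8.3 = 0.120482 and τ_data = 20/116.0 = 0.172414, so τ_n = 0.292896.
Rearranging for μ₀: μ₀ = (μ_n·τ_n − τ_data·x̄)/τ₀ = (5.1887·0.292896 − 0.172414·17.2) / 0.120482 = -1.445771/0.120482 ≈ -12.0.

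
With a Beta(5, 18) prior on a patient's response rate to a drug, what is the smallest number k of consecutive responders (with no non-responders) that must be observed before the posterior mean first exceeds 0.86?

After k responders and 0 non-responders the posterior is Beta(5+k, 18), with mean (5+k)/(5+18+k).
Set (5+k)/(23+k) > 0.86 and solve: k > (0.86·23 − 5)/(1 − 0.86) = 105.571.
The smallest integer exceeding 105.571 is 106, and checking k=106: (111)/(129) = 0.8605 > 0.86.

k = 106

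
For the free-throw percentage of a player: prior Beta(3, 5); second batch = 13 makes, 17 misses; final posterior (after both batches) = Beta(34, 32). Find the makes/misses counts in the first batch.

18 makes and 10 misses

Sequential conjugate updates are equivalent to a single update on the pooled data, so total successes = posterior α − prior α and total failures = posterior β − prior β.
Total across both batches: 34−3=31 makes, 32−5=27 misses.
Subtract the second batch: 31−13=18 makes and 27−17=10 misses.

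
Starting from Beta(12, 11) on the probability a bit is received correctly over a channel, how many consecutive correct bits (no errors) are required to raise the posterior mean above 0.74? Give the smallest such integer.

After k correct bits and 0 errors the posterior is Beta(12+k, 11), with mean (12+k)/(12+11+k).
Set (12+k)/(23+k) > 0.74 and solve: k > (0.74·23 − 12)/(1 − 0.74) = 19.308.
The smallest integer exceeding 19.308 is 20, and checking k=20: (32)/(43) = 0.7442 > 0.74.

k = 20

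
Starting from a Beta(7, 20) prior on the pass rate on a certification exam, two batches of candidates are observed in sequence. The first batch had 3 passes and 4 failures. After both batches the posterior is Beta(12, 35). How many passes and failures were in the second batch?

2 passes and 11 failures

Sequential conjugate updates are equivalent to a single update on the pooled data, so total successes = posterior α − prior α and total failures = posterior β − prior β.
Total across both batches: 12−7=5 passes, 35−20=15 failures.
Subtract the first batch: 5−3=2 passes and 15−4=11 failures.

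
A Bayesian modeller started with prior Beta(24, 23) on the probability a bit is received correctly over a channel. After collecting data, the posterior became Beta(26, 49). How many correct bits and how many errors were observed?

2 correct bits and 26 errors

Beta is conjugate to the binomial likelihood: posterior = Beta(a+s, b+f).
Match parameters: s=26−24=2, f=49−23=26.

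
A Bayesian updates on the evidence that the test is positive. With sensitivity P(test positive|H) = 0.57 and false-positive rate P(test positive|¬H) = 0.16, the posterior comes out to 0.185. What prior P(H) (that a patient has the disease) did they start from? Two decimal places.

P(H) = 0.06

Bayes' rule in odds form gives O(H|E) = O(H)·[P(E|H)/P(E|¬H)], hence O(H) = O(H|E)/LR.
Posterior odds = 0.185/(1−0.185) = 0.2270. LR = 0.57/0.16 = 3.5625.
Prior odds = 0.2270/3.5625 = 0.0637, so P(H) = 0.0637/(1+0.0637) ≈ 0.06.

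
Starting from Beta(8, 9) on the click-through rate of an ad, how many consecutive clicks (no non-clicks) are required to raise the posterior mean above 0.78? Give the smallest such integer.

After k clicks and 0 non-clicks the posterior is Beta(8+k, 9), with mean (8+k)/(8+9+k).
Set (8+k)/(17+k) > 0.78 and solve: k > (0.78·17 − 8)/(1 − 0.78) = 23.909.
The smallest integer exceeding 23.909 is 24.

k = 24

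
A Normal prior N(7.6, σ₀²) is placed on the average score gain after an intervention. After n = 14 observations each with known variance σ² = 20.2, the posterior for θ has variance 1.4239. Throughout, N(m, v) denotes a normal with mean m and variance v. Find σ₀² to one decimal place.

For the Normal–Normal model with known σ², precisions add: τ_n = τ₀ + n/σ².
So 1/σ₀² = 1/1.4239 − 14/20.2 = 0.702297 − 0.693069 = 0.009228.
Hence σ₀² = 1/0.009228 ≈ 108.4.

σ₀² = 108.4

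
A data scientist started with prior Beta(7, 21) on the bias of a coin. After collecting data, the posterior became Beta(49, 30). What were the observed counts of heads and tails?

Under Beta–binomial conjugacy the posterior parameters are (a+s, b+f).
So s = 49 − 7 = 42 and f = 30 − 21 = 9.

42 heads and 9 tails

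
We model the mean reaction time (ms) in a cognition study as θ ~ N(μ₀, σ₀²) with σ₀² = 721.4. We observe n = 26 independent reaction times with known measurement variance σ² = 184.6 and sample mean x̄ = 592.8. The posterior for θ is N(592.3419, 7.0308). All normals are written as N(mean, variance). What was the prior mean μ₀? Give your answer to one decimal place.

μ₀ = 545.8

With known observation variance, the Normal–Normal posterior has precision τ_n = τ₀ + n/σ² and mean μ_n = (τ₀μ₀ + (n/σ²)x̄)/τ_n.
Here τ₀ = 1/721.4 = 0.001386 and τ_data = 26/184.6 = 0.140845, so τ_n = 0.142231.
Rearranging for μ₀: μ₀ = (μ_n·τ_n − τ_data·x̄)/τ₀ = (592.3419·0.142231 − 0.140845·592.8) / 0.001386 = 0.756465/0.001386 ≈ 545.8.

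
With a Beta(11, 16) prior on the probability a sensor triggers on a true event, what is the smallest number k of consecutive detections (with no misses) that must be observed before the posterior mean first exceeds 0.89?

k = 119

After k detections and 0 misses the posterior is Beta(11+k, 16), with mean (11+k)/(11+16+k).
Set (11+k)/(27+k) > 0.89 and solve: k > (0.89·27 − 11)/(1 − 0.89) = 118.455.
The smallest integer exceeding 118.455 is 119, and checking k=119: (130)/(146) = 0.8904 > 0.89.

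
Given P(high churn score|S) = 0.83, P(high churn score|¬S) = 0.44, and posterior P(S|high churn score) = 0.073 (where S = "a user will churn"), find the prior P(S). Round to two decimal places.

In odds form, posterior odds = prior odds × likelihood ratio, so prior odds = posterior odds ÷ LR.
Posterior odds = 0.073/(1−0.073) = 0.0787. LR = 0.83/0.44 = 1.8864.
Prior odds = 0.0787/1.8864 = 0.0417, so P(S) = 0.0417/(1+0.0417) ≈ 0.04.

P(S) = 0.04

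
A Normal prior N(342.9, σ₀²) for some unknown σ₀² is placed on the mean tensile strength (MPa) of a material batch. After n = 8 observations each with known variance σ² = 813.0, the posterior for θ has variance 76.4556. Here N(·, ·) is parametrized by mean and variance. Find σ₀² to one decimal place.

Posterior precision equals prior precision plus data precision: 1/σ_n² = 1/σ₀² + n/σ².
So 1/σ₀² = 1/76.4556 − 8/813.0 = 0.013079 − 0.009840 = 0.003239.
Hence σ₀² = 1/0.003239 ≈ 308.7.

σ₀² = 308.7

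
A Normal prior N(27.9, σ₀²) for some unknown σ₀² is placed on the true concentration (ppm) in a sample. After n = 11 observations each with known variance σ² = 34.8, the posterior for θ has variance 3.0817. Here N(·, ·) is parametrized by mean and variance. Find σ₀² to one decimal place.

For the Normal–Normal model with known σ², precisions add: τ_n = τ₀ + n/σ².
So 1/σ₀² = 1/3.0817 − 11/34.8 = 0.324496 − 0.316092 = 0.008404.
Hence σ₀² = 1/0.008404 ≈ 119.0.

σ₀² = 119.0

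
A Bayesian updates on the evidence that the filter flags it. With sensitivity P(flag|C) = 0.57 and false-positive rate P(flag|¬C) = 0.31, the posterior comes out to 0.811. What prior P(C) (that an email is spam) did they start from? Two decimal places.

Bayes' rule in odds form gives O(C|E) = O(C)·[P(E|C)/P(E|¬C)], hence O(C) = O(C|E)/LR.
Posterior odds = 0.811/(1−0.811) = 4.2910. LR = 0.57/0.31 = 1.8387.
Prior odds = 4.2910/1.8387 = 2.3337, so P(C) = 2.3337/(1+2.3337) ≈ 0.70.

P(C) = 0.70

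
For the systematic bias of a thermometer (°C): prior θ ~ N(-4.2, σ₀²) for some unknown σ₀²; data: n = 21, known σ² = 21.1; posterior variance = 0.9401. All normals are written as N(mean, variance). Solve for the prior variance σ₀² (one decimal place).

σ₀² = 14.6

For the Normal–Normal model with known σ², precisions add: τ_n = τ₀ + n/σ².
So 1/σ₀² = 1/0.9401 − 21/21.1 = 1.063717 − 0.995261 = 0.068456.
Hence σ₀² = 1/0.068456 ≈ 14.6.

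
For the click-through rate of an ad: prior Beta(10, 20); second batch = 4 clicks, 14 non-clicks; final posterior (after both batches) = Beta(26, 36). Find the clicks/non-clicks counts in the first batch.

Sequential conjugate updates are equivalent to a single update on the pooled data, so total successes = posterior α − prior α and total failures = posterior β − prior β.
Total across both batches: 26−10=16 clicks, 36−20=16 non-clicks.
Subtract the second batch: 16−4=12 clicks and 16−14=2 non-clicks.

12 clicks and 2 non-clicks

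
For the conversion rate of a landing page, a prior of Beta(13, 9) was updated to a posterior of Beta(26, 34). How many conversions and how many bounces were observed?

Beta is conjugate to the binomial likelihood: posterior = Beta(a+s, b+f).
So s = 26 − 13 = 13 and f = 34 − 9 = 25.

13 conversions and 25 bounces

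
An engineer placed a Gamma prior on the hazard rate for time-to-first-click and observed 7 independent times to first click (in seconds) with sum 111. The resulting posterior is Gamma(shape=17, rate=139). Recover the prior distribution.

Gamma–exponential conjugacy: posterior shape = α + n, posterior rate = β + Σtᵢ.
So α = 17 − 7 = 10 and β = 139 − 111 = 28.

Gamma(shape=10, rate=28)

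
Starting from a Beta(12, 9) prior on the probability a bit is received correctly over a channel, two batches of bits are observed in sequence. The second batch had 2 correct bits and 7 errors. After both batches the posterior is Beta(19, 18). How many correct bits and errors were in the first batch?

Because Beta–binomial updating is additive in the counts, the combined data contributed (α_post−α_prior, β_post−β_prior) successes and failures.
Total across both batches: 19−12=7 correct bits, 18−9=9 errors.
Subtract the second batch: 7−2=5 correct bits and 9−7=2 errors.

5 correct bits and 2 errors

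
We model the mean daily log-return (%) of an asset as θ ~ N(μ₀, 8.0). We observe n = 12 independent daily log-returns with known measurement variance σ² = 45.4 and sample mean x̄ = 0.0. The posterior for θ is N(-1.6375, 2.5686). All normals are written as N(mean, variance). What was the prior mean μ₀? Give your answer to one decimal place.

μ₀ = -5.1

With known observation variance, the Normal–Normal posterior has precision τ_n = τ₀ + n/σ² and mean μ_n = (τ₀μ₀ + (n/σ²)x̄)/τ_n.
Here τ₀ = 1/8.0 = 0.125000 and τ_data = 12/45.4 = 0.264317, so τ_n = 0.389317.
Rearranging for μ₀: μ₀ = (μ_n·τ_n − τ_data·x̄)/τ₀ = (-1.6375·0.389317 − 0.264317·0.0) / 0.125000 = -0.637507/0.125000 ≈ -5.1.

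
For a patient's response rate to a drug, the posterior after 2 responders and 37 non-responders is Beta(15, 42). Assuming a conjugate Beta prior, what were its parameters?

Under Beta–binomial conjugacy the posterior parameters are (α+s, β+f).
So α = 15 − 2 = 13 and β = 42 − 37 = 5.

Beta(13, 5)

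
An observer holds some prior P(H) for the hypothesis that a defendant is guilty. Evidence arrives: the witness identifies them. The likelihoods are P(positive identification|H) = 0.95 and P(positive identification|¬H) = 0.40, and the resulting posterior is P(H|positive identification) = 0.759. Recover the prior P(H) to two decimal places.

P(H) = 0.57

In odds form, posterior odds = prior odds × likelihood ratio, so prior odds = posterior odds ÷ LR.
Posterior odds = 0.759/(1−0.759) = 3.1494. LR = 0.95/0.40 = 2.3750.
Prior odds = 3.1494/2.3750 = 1.3261, so P(H) = 1.3261/(1+1.3261) ≈ 0.57.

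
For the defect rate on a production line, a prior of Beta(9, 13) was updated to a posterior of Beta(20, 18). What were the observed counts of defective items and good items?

A Beta(α, β) prior with s successes and f failures in binomial data gives a Beta(α+s, β+f) posterior.
Match parameters: s=20−9=11, f=18−13=5.

11 defective items and 5 good items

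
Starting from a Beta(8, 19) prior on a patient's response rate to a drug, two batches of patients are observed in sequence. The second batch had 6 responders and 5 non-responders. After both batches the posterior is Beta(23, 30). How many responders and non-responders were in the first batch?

9 responders and 6 non-responders

Sequential conjugate updates are equivalent to a single update on the pooled data, so total successes = posterior α − prior α and total failures = posterior β − prior β.
Total across both batches: 23−8=15 responders, 30−19=11 non-responders.
Subtract the second batch: 15−6=9 responders and 11−5=6 non-responders.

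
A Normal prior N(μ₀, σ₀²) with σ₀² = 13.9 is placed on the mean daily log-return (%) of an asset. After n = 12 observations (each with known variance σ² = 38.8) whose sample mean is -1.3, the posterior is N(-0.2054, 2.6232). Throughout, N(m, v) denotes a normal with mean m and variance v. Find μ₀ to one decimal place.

μ₀ = 4.5

With known observation variance, the Normal–Normal posterior has precision τ_n = τ₀ + n/σ² and mean μ_n = (τ₀μ₀ + (n/σ²)x̄)/τ_n.
Here τ₀ = 1/13.9 = 0.071942 and τ_data = 12/38.8 = 0.309278, so τ_n = 0.381220.
Rearranging for μ₀: μ₀ = (μ_n·τ_n − τ_data·x̄)/τ₀ = (-0.2054·0.381220 − 0.309278·-1.3) / 0.071942 = 0.323759/0.071942 ≈ 4.5.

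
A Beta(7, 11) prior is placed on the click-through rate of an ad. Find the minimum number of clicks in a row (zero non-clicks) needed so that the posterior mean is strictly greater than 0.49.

k = 4

After k clicks and 0 non-clicks the posterior is Beta(7+k, 11), with mean (7+k)/(7+11+k).
Set (7+k)/(18+k) > 0.49 and solve: k > (0.49·18 − 7)/(1 − 0.49) = 3.569.
The smallest integer exceeding 3.569 is 4, and checking k=4: (11)/(22) = 0.5000 > 0.49.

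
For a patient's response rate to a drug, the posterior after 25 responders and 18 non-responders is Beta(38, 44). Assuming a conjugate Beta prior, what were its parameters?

A Beta(a, b) prior with s successes and f failures in binomial data gives a Beta(a+s, b+f) posterior.
Subtract the data counts: 38−25=13, 44−18=26.

Beta(13, 26)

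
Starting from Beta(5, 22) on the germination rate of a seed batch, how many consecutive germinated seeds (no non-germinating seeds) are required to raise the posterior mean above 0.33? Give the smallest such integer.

k = 6

After k germinated seeds and 0 non-germinating seeds the posterior is Beta(5+k, 22), with mean (5+k)/(5+22+k).
Set (5+k)/(27+k) > 0.33 and solve: k > (0.33·27 − 5)/(1 − 0.33) = 5.836.
The smallest integer exceeding 5.836 is 6.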